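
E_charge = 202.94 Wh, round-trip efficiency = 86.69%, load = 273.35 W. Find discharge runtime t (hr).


Step 1: E_discharge = eta/100 * E_charge = 86.69/100 * 202.94 = 175.93 Wh
Step 2: t = E_discharge / P = 175.93 / 273.35 = 0.6436 hr

0.6436 hr


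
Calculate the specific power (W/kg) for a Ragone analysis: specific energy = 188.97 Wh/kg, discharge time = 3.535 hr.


P_specific = E / t = 188.97 / 3.535 = 53.46 W/kg

53.46 W/kg


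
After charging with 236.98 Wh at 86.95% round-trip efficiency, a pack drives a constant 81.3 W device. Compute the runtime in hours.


Step 1: E_discharge = eta/100 * E_charge = 86.95/100 * 236.98 = 206.05 Wh
Step 2: t = E_discharge / P = 206.05 / 81.3 = 2.534 hr

2.534 hr


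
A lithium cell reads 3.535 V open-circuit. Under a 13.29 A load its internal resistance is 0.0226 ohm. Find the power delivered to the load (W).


Step 1: V_terminal = OCV - I*R = 3.535 - 13.29 * 0.0226 = 3.2346 V
Step 2: P_out = V_terminal * I = 3.2346 * 13.29 = 42.99 W

42.99 W


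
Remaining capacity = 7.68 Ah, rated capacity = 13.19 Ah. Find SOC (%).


SOC = (remaining / total) * 100 = (7.68 / 13.19) * 100 = 58.23%

58.23%


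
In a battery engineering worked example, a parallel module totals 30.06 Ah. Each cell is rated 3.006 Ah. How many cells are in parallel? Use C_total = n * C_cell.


n = C_total / C_cell = 30.06 / 3.006 = 10

10


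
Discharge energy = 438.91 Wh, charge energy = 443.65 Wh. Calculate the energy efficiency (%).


eta_e = E_dis / E_chg * 100 = 438.91 / 443.65 * 100 = 98.93%

98.93%


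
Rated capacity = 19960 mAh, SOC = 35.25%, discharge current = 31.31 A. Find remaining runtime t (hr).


Convert: C_total = 19960 mAh = 19.96 Ah
Step 1: remaining = SOC/100 * C_total = 35.25/100 * 19.96 = 7.0359 Ah
Step 2: t = remaining / I = 7.0359 / 31.31 = 0.2247 hr

0.2247 hr


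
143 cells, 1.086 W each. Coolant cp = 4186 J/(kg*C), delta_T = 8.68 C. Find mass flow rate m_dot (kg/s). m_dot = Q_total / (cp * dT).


Q_total = 143 * 1.086 = 155.3 W
m_dot = Q_total / (cp * dT) = 155.3 / (4186 * 8.68) = 0.004274 kg/s

0.004274 kg/s


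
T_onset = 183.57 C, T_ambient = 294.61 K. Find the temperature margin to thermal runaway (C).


Convert: T_ambient = 294.61 K = 21.46 C
margin = 183.57 - 21.46 = 162.11 C

162.11 C


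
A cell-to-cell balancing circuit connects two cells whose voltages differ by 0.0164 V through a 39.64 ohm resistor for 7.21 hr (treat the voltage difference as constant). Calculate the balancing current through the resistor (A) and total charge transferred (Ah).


First, Ohm's law: I_bal = 0.0164 V / 39.64 ohm = 4.1372e-04 A
Then Q = I * t = 4.1372e-04 A * 7.21 hr = 0.002983 Ah

I=4.1372e-04 A, Q=0.002983 Ah


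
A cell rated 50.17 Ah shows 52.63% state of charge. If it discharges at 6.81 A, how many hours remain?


Step 1: remaining = SOC/100 * C_total = 52.63/100 * 50.17 = 26.404 Ah
Step 2: t = remaining / I = 26.404 / 6.81 = 3.877 hr

3.877 hr


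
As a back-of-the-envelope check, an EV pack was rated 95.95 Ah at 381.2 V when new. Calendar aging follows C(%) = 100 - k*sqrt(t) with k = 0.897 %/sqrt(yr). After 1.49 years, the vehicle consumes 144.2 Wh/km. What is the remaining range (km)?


Step 1: capacity retention = 100 - 0.897 * sqrt(1.49) = 100 - 0.897 * 1.2207 = 98.905%
Step 2: C_now = 95.95 * 98.905/100 = 94.899 Ah
Step 3: E_pack = V * C_now = 381.2 * 94.899 = 36175 Wh
Step 4: range = E_pack / consumption = 36175 / 144.2 = 250.9 km

250.9 km


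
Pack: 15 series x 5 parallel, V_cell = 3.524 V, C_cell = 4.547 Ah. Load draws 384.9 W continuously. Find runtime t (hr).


Step 1: E_pack = Ns * V_cell * Np * C_cell = 15 * 3.524 * 5 * 4.547 = 1201.8 Wh
Step 2: t = E_pack / P = 1201.8 / 384.9 = 3.122 hr

3.122 hr


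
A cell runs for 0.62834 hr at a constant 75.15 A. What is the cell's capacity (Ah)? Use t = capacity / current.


C = I * t = 75.15 * 0.62834 = 47.22 Ah

47.22 Ah


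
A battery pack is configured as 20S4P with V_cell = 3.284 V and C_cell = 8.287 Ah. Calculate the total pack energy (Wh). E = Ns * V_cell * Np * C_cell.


V_pack = 20 * 3.284 = 65.68 V
C_pack = 4 * 8.287 = 33.148 Ah
E = V_pack * C_pack = 65.68 * 33.148 = 2177 Wh

2177 Wh


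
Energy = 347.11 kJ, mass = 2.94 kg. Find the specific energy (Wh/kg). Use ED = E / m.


Convert: E = 347.11 kJ = 96.419 Wh
ED = E / m = 96.419 / 2.94 = 32.80 Wh/kg

32.80 Wh/kg


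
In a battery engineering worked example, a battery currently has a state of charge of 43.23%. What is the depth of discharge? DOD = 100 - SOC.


Complement of SOC: DOD = 100% - 43.23% = 56.77%

56.77%


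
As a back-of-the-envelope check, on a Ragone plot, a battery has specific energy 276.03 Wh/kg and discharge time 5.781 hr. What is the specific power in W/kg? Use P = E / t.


P_specific = E / t = 276.03 / 5.781 = 47.75 W/kg

47.75 W/kg


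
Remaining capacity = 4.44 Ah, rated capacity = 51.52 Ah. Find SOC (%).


SOC% = 4.44 / 51.52 * 100 = 8.618%

8.618%


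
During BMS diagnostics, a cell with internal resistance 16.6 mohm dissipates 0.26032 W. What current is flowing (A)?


Convert: R = 16.6 mohm = 0.0166 ohm
I = sqrt(Q / R) = sqrt(0.26032 / 0.0166) = sqrt(15.682) = 3.960 A

3.960 A


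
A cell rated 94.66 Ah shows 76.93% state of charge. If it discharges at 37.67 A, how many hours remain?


Step 1: remaining = SOC/100 * C_total = 76.93/100 * 94.66 = 72.822 Ah
Step 2: t = remaining / I = 72.822 / 37.67 = 1.933 hr

1.933 hr


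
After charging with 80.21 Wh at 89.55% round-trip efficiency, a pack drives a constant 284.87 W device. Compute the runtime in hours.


Step 1: E_discharge = eta/100 * E_charge = 89.55/100 * 80.21 = 71.828 Wh
Step 2: t = E_discharge / P = 71.828 / 284.87 = 0.2521 hr

0.2521 hr


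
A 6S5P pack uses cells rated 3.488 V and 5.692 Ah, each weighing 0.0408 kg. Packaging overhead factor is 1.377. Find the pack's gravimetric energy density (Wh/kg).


Step 1: V_pack = 6 * 3.488 = 20.928 V
Step 2: C_pack = 5 * 5.692 = 28.46 Ah
Step 3: E_pack = V_pack * C_pack = 20.928 * 28.46 = 595.61 Wh
Step 4: m_pack = 6 * 5 * 0.0408 * 1.377 = 1.6854 kg
Step 5: ED = E_pack / m_pack = 595.61 / 1.6854 = 353.4 Wh/kg

353.4 Wh/kg


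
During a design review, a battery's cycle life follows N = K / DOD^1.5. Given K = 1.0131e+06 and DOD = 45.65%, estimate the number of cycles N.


Step 1: DOD^1.5 = 45.65^1.5 = 308.43
Step 2: N = 1.0131e+06 / 308.43 = 3285 cycles

3285 cycles


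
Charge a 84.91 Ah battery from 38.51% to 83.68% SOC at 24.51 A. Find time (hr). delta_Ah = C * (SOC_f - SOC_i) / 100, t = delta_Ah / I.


Step 1: dSOC = 83.68% - 38.51% = 45.17%
Step 2: delta_Ah = 84.91 * 45.17 / 100 = 38.354 Ah
Step 3: t = 38.354 / 24.51 = 1.565 hr

1.565 hr


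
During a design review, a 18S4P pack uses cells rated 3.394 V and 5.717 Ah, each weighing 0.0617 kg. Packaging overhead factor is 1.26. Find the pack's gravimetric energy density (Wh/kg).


Step 1: V_pack = 18 * 3.394 = 61.092 V
Step 2: C_pack = 4 * 5.717 = 22.868 Ah
Step 3: E_pack = V_pack * C_pack = 61.092 * 22.868 = 1397.1 Wh
Step 4: m_pack = 18 * 4 * 0.0617 * 1.26 = 5.5974 kg
Step 5: ED = E_pack / m_pack = 1397.1 / 5.5974 = 249.6 Wh/kg

249.6 Wh/kg


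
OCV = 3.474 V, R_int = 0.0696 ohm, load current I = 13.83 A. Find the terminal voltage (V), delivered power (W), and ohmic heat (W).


Step 1: V_terminal = OCV - I*R = 3.474 - 13.83 * 0.0696 = 2.5114 V
Step 2: P_out = V_terminal * I = 2.5114 * 13.83 = 34.73 W
Step 3: Q = I^2 * R = 13.83^2 * 0.0696 = 13.31 W

V=2.5114 V, P=34.73 W, Q=13.31 W


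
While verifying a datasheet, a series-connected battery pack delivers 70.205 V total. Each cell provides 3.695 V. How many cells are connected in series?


Rearranging: n = V_pack / V_cell = 70.205 / 3.695 = 19 cells

19


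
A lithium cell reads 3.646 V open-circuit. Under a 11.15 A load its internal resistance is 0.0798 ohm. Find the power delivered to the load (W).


Step 1: V_terminal = OCV - I*R = 3.646 - 11.15 * 0.0798 = 2.7562 V
Step 2: P_out = V_terminal * I = 2.7562 * 11.15 = 30.73 W

30.73 W


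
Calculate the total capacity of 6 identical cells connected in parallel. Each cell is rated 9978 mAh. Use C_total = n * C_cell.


Convert: C_cell = 9978 mAh = 9.978 Ah
C_total = 6 * 9.978 = 59.868 Ah

59.868 Ah


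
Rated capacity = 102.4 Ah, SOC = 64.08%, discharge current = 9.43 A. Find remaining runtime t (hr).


Step 1: remaining = SOC/100 * C_total = 64.08/100 * 102.4 = 65.618 Ah
Step 2: t = remaining / I = 65.618 / 9.43 = 6.958 hr

6.958 hr


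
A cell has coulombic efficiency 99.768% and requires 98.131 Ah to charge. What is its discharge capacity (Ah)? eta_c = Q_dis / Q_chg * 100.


Q_dis = eta/100 * Q_chg = 99.768/100 * 98.131 = 97.90 Ah

97.90 Ah


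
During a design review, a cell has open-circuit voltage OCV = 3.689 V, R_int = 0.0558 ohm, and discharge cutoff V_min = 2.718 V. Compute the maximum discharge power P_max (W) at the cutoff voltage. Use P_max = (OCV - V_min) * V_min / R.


dV = OCV - V_min = 0.971 V (so I_max = dV / R)
P_max = dV * V_min / R = 0.971 * 2.718 / 0.0558 = 47.30 W

47.30 W


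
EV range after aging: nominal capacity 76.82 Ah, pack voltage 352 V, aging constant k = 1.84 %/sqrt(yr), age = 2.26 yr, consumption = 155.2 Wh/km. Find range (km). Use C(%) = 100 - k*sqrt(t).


Step 1: capacity retention = 100 - 1.84 * sqrt(2.26) = 100 - 1.84 * 1.5033 = 97.234%
Step 2: C_now = 76.82 * 97.234/100 = 74.695 Ah
Step 3: E_pack = V * C_now = 352 * 74.695 = 26293 Wh
Step 4: range = E_pack / consumption = 26293 / 155.2 = 169.4 km

169.4 km


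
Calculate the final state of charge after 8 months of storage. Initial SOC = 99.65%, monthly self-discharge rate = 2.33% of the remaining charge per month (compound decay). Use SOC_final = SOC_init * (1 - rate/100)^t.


decay = (1 - 2.33/100)^8 = 0.82811
SOC_final = 99.65 * 0.82811 = 82.52%

82.52%


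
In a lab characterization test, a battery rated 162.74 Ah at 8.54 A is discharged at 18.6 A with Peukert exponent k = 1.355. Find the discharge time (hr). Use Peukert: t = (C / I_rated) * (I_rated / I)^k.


t_rated = C / I_rated = 162.74 / 8.54 = 19.056 hr
(I_rated/I)^k = (0.45914)^1.355 = 0.34829
t = t_rated * (I_rated/I)^k = 19.056 * 0.34829 = 6.637 hr

6.637 hr


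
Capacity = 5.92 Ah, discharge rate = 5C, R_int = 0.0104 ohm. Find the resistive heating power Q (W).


Step 1: I = C_rate * capacity = 5 * 5.92 = 29.6 A
Step 2: Q = I^2 * R = 29.6^2 * 0.0104 = 876.16 * 0.0104 = 9.112 W

9.112 W


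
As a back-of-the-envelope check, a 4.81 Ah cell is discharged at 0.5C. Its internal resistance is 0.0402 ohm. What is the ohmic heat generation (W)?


Step 1: I = C_rate * capacity = 0.5 * 4.81 = 2.405 A
Step 2: Q = I^2 * R = 2.405^2 * 0.0402 = 5.784 * 0.0402 = 0.2325 W

0.2325 W


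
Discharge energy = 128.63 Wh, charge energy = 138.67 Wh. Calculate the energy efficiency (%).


Round-trip efficiency = 128.63/138.67 * 100% = 92.76%

92.76%


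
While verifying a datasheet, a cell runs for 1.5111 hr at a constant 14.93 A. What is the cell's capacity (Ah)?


C = I * t = 14.93 * 1.5111 = 22.56 Ah

22.56 Ah


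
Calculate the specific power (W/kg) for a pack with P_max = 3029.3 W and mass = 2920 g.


Convert: m = 2920 g = 2.92 kg
Specific power = 3029.3 W / 2.92 kg = 1037 W/kg

1037 W/kg


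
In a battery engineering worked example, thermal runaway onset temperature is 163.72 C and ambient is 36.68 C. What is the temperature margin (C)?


margin = T_onset - T_ambient = 163.72 - 36.68 = 127.04 C

127.04 C


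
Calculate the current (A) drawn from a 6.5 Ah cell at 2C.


At 2C: I = 2 * 6.5 Ah = 13 A

13 A


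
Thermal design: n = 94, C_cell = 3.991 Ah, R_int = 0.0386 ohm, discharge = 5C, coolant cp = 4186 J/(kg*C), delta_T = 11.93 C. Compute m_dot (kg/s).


Step 1: I = 5 * 3.991 = 19.955 A
Step 2: Q_cell = I^2 * R = 19.955^2 * 0.0386 = 15.371 W
Step 3: Q_total = 94 * 15.371 = 1444.9 W
Step 4: m_dot = Q_total / (cp * dT) = 1444.9 / (4186 * 11.93) = 0.02893 kg/s

0.02893 kg/s


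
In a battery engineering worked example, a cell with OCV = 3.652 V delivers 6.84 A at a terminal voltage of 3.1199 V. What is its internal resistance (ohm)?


R = (OCV - V) / I = (3.652 - 3.1199) / 6.84 = 0.07779 ohm

0.07779 ohm


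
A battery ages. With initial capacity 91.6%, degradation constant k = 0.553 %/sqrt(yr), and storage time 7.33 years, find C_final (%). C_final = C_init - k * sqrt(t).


sqrt(t) = sqrt(7.33) = 2.7074
C_final = 91.6 - 0.553 * 2.7074 = 90.10%

90.10%


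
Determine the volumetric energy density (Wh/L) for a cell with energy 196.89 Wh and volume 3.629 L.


Volumetric ED = 196.89 Wh / 3.629 L = 54.25 Wh/L

54.25 Wh/L


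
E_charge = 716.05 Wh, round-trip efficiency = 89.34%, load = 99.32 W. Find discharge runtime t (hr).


Step 1: E_discharge = eta/100 * E_charge = 89.34/100 * 716.05 = 639.72 Wh
Step 2: t = E_discharge / P = 639.72 / 99.32 = 6.441 hr

6.441 hr


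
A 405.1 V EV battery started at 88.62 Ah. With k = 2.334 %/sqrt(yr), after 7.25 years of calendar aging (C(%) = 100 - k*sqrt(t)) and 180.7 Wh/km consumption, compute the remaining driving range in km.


Step 1: capacity retention = 100 - 2.334 * sqrt(7.25) = 100 - 2.334 * 2.6926 = 93.715%
Step 2: C_now = 88.62 * 93.715/100 = 83.05 Ah
Step 3: E_pack = V * C_now = 405.1 * 83.05 = 33644 Wh
Step 4: range = E_pack / consumption = 33644 / 180.7 = 186.2 km

186.2 km


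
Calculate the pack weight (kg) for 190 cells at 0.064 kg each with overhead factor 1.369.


Cell mass sum = 190 * 0.064 = 12.16 kg
With overhead 1.369: m_pack = 12.16 * 1.369 = 16.65 kg

16.65 kg


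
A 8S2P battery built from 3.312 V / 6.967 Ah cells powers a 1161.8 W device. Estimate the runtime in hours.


Step 1: E_pack = Ns * V_cell * Np * C_cell = 8 * 3.312 * 2 * 6.967 = 369.2 Wh
Step 2: t = E_pack / P = 369.2 / 1161.8 = 0.3178 hr

0.3178 hr


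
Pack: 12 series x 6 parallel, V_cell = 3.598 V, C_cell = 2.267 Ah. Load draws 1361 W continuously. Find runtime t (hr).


Step 1: E_pack = Ns * V_cell * Np * C_cell = 12 * 3.598 * 6 * 2.267 = 587.28 Wh
Step 2: t = E_pack / P = 587.28 / 1361 = 0.4315 hr

0.4315 hr


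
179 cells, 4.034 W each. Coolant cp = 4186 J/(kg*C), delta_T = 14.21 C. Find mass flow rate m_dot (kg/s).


Q_total = 179 * 4.034 = 722.09 W
m_dot = Q_total / (cp * dT) = 722.09 / (4186 * 14.21) = 0.01214 kg/s

0.01214 kg/s


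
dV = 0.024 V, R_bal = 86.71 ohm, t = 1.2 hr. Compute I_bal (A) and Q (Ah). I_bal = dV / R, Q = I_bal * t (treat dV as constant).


First, Ohm's law: I_bal = 0.024 V / 86.71 ohm = 2.7678e-04 A
Then Q = I * t = 2.7678e-04 A * 1.2 hr = 3.321e-04 Ah

I=2.7678e-04 A, Q=3.321e-04 Ah


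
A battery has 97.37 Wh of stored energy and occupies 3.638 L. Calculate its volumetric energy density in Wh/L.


Volumetric ED = 97.37 Wh / 3.638 L = 26.76 Wh/L

26.76 Wh/L


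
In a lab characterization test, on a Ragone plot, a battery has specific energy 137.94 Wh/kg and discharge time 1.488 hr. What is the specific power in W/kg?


Specific power = 137.94 Wh/kg / 1.488 hr = 92.70 W/kg

92.70 W/kg


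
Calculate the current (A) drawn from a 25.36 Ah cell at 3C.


I = C_rate * capacity = 3 * 25.36 = 76.08 A

76.08 A


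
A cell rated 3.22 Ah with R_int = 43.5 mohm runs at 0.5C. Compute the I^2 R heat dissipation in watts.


Convert: R = 43.5 mohm = 0.0435 ohm
Step 1: I = C_rate * capacity = 0.5 * 3.22 = 1.61 A
Step 2: Q = I^2 * R = 1.61^2 * 0.0435 = 2.5921 * 0.0435 = 0.1128 W

0.1128 W


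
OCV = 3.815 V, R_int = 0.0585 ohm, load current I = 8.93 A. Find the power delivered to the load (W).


Step 1: V_terminal = OCV - I*R = 3.815 - 8.93 * 0.0585 = 3.2926 V
Step 2: P_out = V_terminal * I = 3.2926 * 8.93 = 29.40 W

29.40 W


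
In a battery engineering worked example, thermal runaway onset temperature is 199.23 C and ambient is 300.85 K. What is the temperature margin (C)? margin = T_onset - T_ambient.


Convert: T_ambient = 300.85 K = 27.7 C
margin = 199.23 - 27.7 = 171.53 C

171.53 C


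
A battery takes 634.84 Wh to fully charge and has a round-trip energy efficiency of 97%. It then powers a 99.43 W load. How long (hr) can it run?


Step 1: E_discharge = eta/100 * E_charge = 97/100 * 634.84 = 615.79 Wh
Step 2: t = E_discharge / P = 615.79 / 99.43 = 6.193 hr

6.193 hr


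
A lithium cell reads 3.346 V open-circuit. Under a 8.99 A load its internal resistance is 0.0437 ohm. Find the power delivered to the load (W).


Step 1: V_terminal = OCV - I*R = 3.346 - 8.99 * 0.0437 = 2.9531 V
Step 2: P_out = V_terminal * I = 2.9531 * 8.99 = 26.55 W

26.55 W


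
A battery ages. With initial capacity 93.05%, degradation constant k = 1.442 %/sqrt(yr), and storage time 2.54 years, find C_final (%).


sqrt(t) = sqrt(2.54) = 1.5937
C_final = 93.05 - 1.442 * 1.5937 = 90.75%

90.75%


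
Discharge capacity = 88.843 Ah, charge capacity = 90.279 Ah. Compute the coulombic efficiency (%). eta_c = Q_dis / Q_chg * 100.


Coulombic efficiency = 88.843/90.279 * 100% = 98.41%

98.41%


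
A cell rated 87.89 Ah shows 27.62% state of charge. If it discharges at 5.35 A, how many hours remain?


Step 1: remaining = SOC/100 * C_total = 27.62/100 * 87.89 = 24.275 Ah
Step 2: t = remaining / I = 24.275 / 5.35 = 4.537 hr

4.537 hr


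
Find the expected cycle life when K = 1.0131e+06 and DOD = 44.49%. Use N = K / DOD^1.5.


DOD^1.5 = 296.75
N = K / DOD^1.5 = 1.0131e+06 / 296.75 = 3414

3414 cycles


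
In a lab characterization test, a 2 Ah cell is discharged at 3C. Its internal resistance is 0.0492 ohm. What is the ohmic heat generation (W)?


Step 1: I = C_rate * capacity = 3 * 2 = 6 A
Step 2: Q = I^2 * R = 6^2 * 0.0492 = 36 * 0.0492 = 1.771 W

1.771 W


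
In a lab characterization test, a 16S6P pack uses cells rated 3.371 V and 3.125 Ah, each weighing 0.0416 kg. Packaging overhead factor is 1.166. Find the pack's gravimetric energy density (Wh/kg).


Step 1: V_pack = 16 * 3.371 = 53.936 V
Step 2: C_pack = 6 * 3.125 = 18.75 Ah
Step 3: E_pack = V_pack * C_pack = 53.936 * 18.75 = 1011.3 Wh
Step 4: m_pack = 16 * 6 * 0.0416 * 1.166 = 4.6565 kg
Step 5: ED = E_pack / m_pack = 1011.3 / 4.6565 = 217.2 Wh/kg

217.2 Wh/kg


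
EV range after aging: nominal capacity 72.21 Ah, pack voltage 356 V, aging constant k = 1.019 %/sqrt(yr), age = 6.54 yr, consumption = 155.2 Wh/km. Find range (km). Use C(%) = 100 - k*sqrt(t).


Step 1: capacity retention = 100 - 1.019 * sqrt(6.54) = 100 - 1.019 * 2.5573 = 97.394%
Step 2: C_now = 72.21 * 97.394/100 = 70.328 Ah
Step 3: E_pack = V * C_now = 356 * 70.328 = 25037 Wh
Step 4: range = E_pack / consumption = 25037 / 155.2 = 161.3 km

161.3 km


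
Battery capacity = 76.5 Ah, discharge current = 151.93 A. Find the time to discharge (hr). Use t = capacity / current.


t = capacity / current = 76.5 / 151.93 = 0.5035 hr

0.5035 hr


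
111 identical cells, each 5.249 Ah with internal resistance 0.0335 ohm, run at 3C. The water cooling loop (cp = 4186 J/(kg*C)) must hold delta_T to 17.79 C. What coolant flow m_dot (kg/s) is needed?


Step 1: I = 3 * 5.249 = 15.747 A
Step 2: Q_cell = I^2 * R = 15.747^2 * 0.0335 = 8.3069 W
Step 3: Q_total = 111 * 8.3069 = 922.07 W
Step 4: m_dot = Q_total / (cp * dT) = 922.07 / (4186 * 17.79) = 0.01238 kg/s

0.01238 kg/s


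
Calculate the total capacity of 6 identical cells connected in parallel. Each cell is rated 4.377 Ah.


Parallel capacities add: 6 * 4.377 Ah = 26.262 Ah

26.262 Ah


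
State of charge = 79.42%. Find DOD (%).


Complement of SOC: DOD = 100% - 79.42% = 20.58%

20.58%


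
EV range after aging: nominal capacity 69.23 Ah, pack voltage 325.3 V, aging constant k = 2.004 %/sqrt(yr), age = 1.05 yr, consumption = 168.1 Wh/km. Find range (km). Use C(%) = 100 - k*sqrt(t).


Step 1: capacity retention = 100 - 2.004 * sqrt(1.05) = 100 - 2.004 * 1.0247 = 97.947%
Step 2: C_now = 69.23 * 97.947/100 = 67.809 Ah
Step 3: E_pack = V * C_now = 325.3 * 67.809 = 22058 Wh
Step 4: range = E_pack / consumption = 22058 / 168.1 = 131.2 km

131.2 km


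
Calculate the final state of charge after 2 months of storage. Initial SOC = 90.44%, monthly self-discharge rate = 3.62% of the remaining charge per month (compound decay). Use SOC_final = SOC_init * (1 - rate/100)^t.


decay = (1 - 3.62/100)^2 = 0.92891
SOC_final = 90.44 * 0.92891 = 84.01%

84.01%


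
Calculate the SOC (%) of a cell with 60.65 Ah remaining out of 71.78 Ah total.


SOC = (remaining / total) * 100 = (60.65 / 71.78) * 100 = 84.49%

84.49%


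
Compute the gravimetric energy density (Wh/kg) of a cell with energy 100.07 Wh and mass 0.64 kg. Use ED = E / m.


Specific energy = 100.07 Wh / 0.64 kg = 156.4 Wh/kg

156.4 Wh/kg


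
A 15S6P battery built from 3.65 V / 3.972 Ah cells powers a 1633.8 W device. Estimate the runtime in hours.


Step 1: E_pack = Ns * V_cell * Np * C_cell = 15 * 3.65 * 6 * 3.972 = 1304.8 Wh
Step 2: t = E_pack / P = 1304.8 / 1633.8 = 0.7986 hr

0.7986 hr


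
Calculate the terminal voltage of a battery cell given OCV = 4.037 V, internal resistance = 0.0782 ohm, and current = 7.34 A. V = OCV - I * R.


V = OCV - I*R = 4.037 - 7.34 * 0.0782 = 3.463 V

3.463 V


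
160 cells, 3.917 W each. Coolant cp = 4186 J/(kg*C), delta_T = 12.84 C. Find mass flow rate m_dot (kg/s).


Q_total = 160 * 3.917 = 626.72 W
m_dot = Q_total / (cp * dT) = 626.72 / (4186 * 12.84) = 0.01166 kg/s

0.01166 kg/s


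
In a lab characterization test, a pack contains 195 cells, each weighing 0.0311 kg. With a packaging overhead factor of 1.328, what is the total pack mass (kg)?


Cell mass sum = 195 * 0.0311 = 6.0645 kg
With overhead 1.328: m_pack = 6.0645 * 1.328 = 8.054 kg

8.054 kg


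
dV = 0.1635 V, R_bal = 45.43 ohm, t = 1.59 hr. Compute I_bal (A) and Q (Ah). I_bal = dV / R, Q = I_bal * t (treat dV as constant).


First, Ohm's law: I_bal = 0.1635 V / 45.43 ohm = 0.0035989 A
Then Q = I * t = 0.0035989 A * 1.59 hr = 0.005722 Ah

I=0.0035989 A, Q=0.005722 Ah


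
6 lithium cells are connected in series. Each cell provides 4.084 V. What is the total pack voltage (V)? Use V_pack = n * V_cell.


With 6 cells in series at 4.084 V each, V_pack = 24.504 V

24.504 V


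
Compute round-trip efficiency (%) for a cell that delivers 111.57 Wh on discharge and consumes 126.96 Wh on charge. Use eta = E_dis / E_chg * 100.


eta_e = E_dis / E_chg * 100 = 111.57 / 126.96 * 100 = 87.88%

87.88%


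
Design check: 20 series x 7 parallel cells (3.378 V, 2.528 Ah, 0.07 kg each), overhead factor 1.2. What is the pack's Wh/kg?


Step 1: V_pack = 20 * 3.378 = 67.56 V
Step 2: C_pack = 7 * 2.528 = 17.696 Ah
Step 3: E_pack = V_pack * C_pack = 67.56 * 17.696 = 1195.5 Wh
Step 4: m_pack = 20 * 7 * 0.07 * 1.2 = 11.76 kg
Step 5: ED = E_pack / m_pack = 1195.5 / 11.76 = 101.7 Wh/kg

101.7 Wh/kg


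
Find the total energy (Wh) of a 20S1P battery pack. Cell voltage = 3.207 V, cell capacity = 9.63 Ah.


E = Ns * Vcell * Np * Ccell = 20 * 3.207 * 1 * 9.63 = 617.7 Wh

617.7 Wh


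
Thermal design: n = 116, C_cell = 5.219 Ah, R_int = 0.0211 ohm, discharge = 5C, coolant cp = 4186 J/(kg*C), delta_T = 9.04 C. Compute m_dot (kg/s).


Step 1: I = 5 * 5.219 = 26.095 A
Step 2: Q_cell = I^2 * R = 26.095^2 * 0.0211 = 14.368 W
Step 3: Q_total = 116 * 14.368 = 1666.7 W
Step 4: m_dot = Q_total / (cp * dT) = 1666.7 / (4186 * 9.04) = 0.04404 kg/s

0.04404 kg/s


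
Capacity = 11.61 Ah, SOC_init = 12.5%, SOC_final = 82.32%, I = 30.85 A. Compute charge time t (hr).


delta_Ah = 11.61 * (82.32 - 12.5) / 100 = 8.1061 Ah
t = delta_Ah / I = 8.1061 / 30.85 = 0.2628 hr

0.2628 hr


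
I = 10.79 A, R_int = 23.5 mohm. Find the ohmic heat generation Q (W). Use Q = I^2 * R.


Convert: R = 23.5 mohm = 0.0235 ohm
I^2 = 116.42
Q = 116.42 * 0.0235 = 2.736 W

2.736 W


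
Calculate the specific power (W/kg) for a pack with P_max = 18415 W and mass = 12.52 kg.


Specific power = 18415 W / 12.52 kg = 1471 W/kg

1471 W/kg


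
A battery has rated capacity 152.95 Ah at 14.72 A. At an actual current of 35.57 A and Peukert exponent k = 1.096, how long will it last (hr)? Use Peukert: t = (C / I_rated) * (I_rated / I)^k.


t_rated = C / I_rated = 152.95 / 14.72 = 10.391 hr
(I_rated/I)^k = (0.41383)^1.096 = 0.38022
t = t_rated * (I_rated/I)^k = 10.391 * 0.38022 = 3.951 hr

3.951 hr


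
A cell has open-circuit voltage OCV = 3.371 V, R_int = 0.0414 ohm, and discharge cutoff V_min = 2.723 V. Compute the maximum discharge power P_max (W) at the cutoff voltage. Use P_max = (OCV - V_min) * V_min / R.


dV = OCV - V_min = 0.648 V (so I_max = dV / R)
P_max = dV * V_min / R = 0.648 * 2.723 / 0.0414 = 42.62 W

42.62 W


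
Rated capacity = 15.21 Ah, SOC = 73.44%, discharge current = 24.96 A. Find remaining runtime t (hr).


Step 1: remaining = SOC/100 * C_total = 73.44/100 * 15.21 = 11.17 Ah
Step 2: t = remaining / I = 11.17 / 24.96 = 0.4475 hr

0.4475 hr


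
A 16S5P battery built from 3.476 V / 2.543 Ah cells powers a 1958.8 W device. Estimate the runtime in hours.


Step 1: E_pack = Ns * V_cell * Np * C_cell = 16 * 3.476 * 5 * 2.543 = 707.16 Wh
Step 2: t = E_pack / P = 707.16 / 1958.8 = 0.3610 hr

0.3610 hr


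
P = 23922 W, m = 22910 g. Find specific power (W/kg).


Convert: m = 22910 g = 22.91 kg
Specific power = 23922 W / 22.91 kg = 1044 W/kg

1044 W/kg


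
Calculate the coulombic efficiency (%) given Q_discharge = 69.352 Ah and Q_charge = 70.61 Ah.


Coulombic efficiency = 69.352/70.61 * 100% = 98.22%

98.22%


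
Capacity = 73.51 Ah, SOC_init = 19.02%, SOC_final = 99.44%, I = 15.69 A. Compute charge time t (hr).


Step 1: dSOC = 99.44% - 19.02% = 80.42%
Step 2: delta_Ah = 73.51 * 80.42 / 100 = 59.117 Ah
Step 3: t = 59.117 / 15.69 = 3.768 hr

3.768 hr


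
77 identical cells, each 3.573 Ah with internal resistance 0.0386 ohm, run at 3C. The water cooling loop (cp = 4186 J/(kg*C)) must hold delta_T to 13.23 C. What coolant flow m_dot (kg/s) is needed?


Step 1: I = 3 * 3.573 = 10.719 A
Step 2: Q_cell = I^2 * R = 10.719^2 * 0.0386 = 4.435 W
Step 3: Q_total = 77 * 4.435 = 341.5 W
Step 4: m_dot = Q_total / (cp * dT) = 341.5 / (4186 * 13.23) = 0.006166 kg/s

0.006166 kg/s


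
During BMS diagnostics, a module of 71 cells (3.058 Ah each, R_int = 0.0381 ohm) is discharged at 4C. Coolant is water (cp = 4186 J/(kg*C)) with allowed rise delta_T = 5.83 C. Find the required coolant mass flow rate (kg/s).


Step 1: I = 4 * 3.058 = 12.232 A
Step 2: Q_cell = I^2 * R = 12.232^2 * 0.0381 = 5.7006 W
Step 3: Q_total = 71 * 5.7006 = 404.74 W
Step 4: m_dot = Q_total / (cp * dT) = 404.74 / (4186 * 5.83) = 0.01658 kg/s

0.01658 kg/s


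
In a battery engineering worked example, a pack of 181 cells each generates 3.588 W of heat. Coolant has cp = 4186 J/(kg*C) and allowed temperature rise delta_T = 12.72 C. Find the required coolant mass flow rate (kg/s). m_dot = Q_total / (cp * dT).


Q_total = 181 * 3.588 = 649.43 W
m_dot = Q_total / (cp * dT) = 649.43 / (4186 * 12.72) = 0.01220 kg/s

0.01220 kg/s


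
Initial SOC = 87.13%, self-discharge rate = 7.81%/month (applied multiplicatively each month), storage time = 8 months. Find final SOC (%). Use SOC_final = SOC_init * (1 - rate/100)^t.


decay = (1 - 7.81/100)^8 = 0.52176
SOC_final = 87.13 * 0.52176 = 45.46%

45.46%


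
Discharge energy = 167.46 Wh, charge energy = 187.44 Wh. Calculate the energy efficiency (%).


Round-trip efficiency = 167.46/187.44 * 100% = 89.34%

89.34%


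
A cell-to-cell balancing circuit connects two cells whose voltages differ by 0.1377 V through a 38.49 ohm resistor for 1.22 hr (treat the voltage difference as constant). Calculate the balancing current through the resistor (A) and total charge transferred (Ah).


I_bal = dV / R = 0.1377 / 38.49 = 0.0035776 A
Q = I_bal * t = 0.0035776 * 1.22 = 0.004365 Ah

I=0.0035776 A, Q=0.004365 Ah


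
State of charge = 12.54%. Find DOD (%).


DOD = 100 - SOC = 100 - 12.54 = 87.46%

87.46%


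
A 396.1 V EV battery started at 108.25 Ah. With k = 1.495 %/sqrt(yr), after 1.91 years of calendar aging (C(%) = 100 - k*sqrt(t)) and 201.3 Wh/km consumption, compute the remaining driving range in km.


Step 1: capacity retention = 100 - 1.495 * sqrt(1.91) = 100 - 1.495 * 1.382 = 97.934%
Step 2: C_now = 108.25 * 97.934/100 = 106.01 Ah
Step 3: E_pack = V * C_now = 396.1 * 106.01 = 41991 Wh
Step 4: range = E_pack / consumption = 41991 / 201.3 = 208.6 km

208.6 km


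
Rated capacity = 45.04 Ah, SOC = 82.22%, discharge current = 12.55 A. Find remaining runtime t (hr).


Step 1: remaining = SOC/100 * C_total = 82.22/100 * 45.04 = 37.032 Ah
Step 2: t = remaining / I = 37.032 / 12.55 = 2.951 hr

2.951 hr


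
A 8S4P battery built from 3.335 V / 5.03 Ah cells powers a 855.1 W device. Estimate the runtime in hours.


Step 1: E_pack = Ns * V_cell * Np * C_cell = 8 * 3.335 * 4 * 5.03 = 536.8 Wh
Step 2: t = E_pack / P = 536.8 / 855.1 = 0.6278 hr

0.6278 hr


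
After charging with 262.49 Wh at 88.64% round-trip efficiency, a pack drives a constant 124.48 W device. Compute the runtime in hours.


Step 1: E_discharge = eta/100 * E_charge = 88.64/100 * 262.49 = 232.67 Wh
Step 2: t = E_discharge / P = 232.67 / 124.48 = 1.869 hr

1.869 hr


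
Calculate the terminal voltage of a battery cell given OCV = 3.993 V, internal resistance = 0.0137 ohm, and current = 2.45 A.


V = OCV - I*R = 3.993 - 2.45 * 0.0137 = 3.959 V

3.959 V


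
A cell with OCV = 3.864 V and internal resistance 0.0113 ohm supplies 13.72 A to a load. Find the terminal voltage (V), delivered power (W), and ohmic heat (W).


Step 1: V_terminal = OCV - I*R = 3.864 - 13.72 * 0.0113 = 3.709 V
Step 2: P_out = V_terminal * I = 3.709 * 13.72 = 50.89 W
Step 3: Q = I^2 * R = 13.72^2 * 0.0113 = 2.127 W

V=3.709 V, P=50.89 W, Q=2.127 W


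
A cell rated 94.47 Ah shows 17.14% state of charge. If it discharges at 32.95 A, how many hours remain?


Step 1: remaining = SOC/100 * C_total = 17.14/100 * 94.47 = 16.192 Ah
Step 2: t = remaining / I = 16.192 / 32.95 = 0.4914 hr

0.4914 hr


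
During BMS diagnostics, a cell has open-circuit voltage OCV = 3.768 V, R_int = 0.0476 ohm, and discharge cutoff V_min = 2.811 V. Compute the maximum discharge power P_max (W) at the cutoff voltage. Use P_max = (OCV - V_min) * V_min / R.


P_max = (OCV - V_min) * V_min / R = (3.768 - 2.811) * 2.811 / 0.0476 = 0.957 * 2.811 / 0.0476 = 56.52 W

56.52 W


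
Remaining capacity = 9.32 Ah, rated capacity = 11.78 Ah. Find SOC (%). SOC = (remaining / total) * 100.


SOC = (remaining / total) * 100 = (9.32 / 11.78) * 100 = 79.12%

79.12%


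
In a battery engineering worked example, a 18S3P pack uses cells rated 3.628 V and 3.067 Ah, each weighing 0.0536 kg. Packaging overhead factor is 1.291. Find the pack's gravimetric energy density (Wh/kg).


Step 1: V_pack = 18 * 3.628 = 65.304 V
Step 2: C_pack = 3 * 3.067 = 9.201 Ah
Step 3: E_pack = V_pack * C_pack = 65.304 * 9.201 = 600.86 Wh
Step 4: m_pack = 18 * 3 * 0.0536 * 1.291 = 3.7367 kg
Step 5: ED = E_pack / m_pack = 600.86 / 3.7367 = 160.8 Wh/kg

160.8 Wh/kg


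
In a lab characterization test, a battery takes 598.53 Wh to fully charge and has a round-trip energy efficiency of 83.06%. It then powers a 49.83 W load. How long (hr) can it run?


Step 1: E_discharge = eta/100 * E_charge = 83.06/100 * 598.53 = 497.14 Wh
Step 2: t = E_discharge / P = 497.14 / 49.83 = 9.977 hr

9.977 hr


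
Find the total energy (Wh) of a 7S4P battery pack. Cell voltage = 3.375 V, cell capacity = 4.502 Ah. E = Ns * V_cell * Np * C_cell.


E = Ns * Vcell * Np * Ccell = 7 * 3.375 * 4 * 4.502 = 425.4 Wh

425.4 Wh


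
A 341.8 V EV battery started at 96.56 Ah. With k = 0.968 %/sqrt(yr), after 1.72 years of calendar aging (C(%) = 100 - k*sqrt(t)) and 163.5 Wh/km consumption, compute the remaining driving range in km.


Step 1: capacity retention = 100 - 0.968 * sqrt(1.72) = 100 - 0.968 * 1.3115 = 98.73%
Step 2: C_now = 96.56 * 98.73/100 = 95.334 Ah
Step 3: E_pack = V * C_now = 341.8 * 95.334 = 32585 Wh
Step 4: range = E_pack / consumption = 32585 / 163.5 = 199.3 km

199.3 km


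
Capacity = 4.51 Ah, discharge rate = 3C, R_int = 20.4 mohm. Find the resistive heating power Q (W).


Convert: R = 20.4 mohm = 0.0204 ohm
Step 1: I = C_rate * capacity = 3 * 4.51 = 13.53 A
Step 2: Q = I^2 * R = 13.53^2 * 0.0204 = 183.06 * 0.0204 = 3.734 W

3.734 W


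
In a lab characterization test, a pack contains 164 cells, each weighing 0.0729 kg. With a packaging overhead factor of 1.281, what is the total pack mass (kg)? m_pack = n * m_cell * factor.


Cell mass sum = 164 * 0.0729 = 11.956 kg
With overhead 1.281: m_pack = 11.956 * 1.281 = 15.32 kg

15.32 kg


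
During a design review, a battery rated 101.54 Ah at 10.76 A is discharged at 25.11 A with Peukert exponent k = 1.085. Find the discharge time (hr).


t_rated = C / I_rated = 101.54 / 10.76 = 9.4368 hr
(I_rated/I)^k = (0.42851)^1.085 = 0.39873
t = t_rated * (I_rated/I)^k = 9.4368 * 0.39873 = 3.763 hr

3.763 hr


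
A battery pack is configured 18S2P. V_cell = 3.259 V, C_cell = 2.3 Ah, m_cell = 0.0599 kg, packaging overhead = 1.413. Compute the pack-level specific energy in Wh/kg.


Step 1: V_pack = 18 * 3.259 = 58.662 V
Step 2: C_pack = 2 * 2.3 = 4.6 Ah
Step 3: E_pack = V_pack * C_pack = 58.662 * 4.6 = 269.85 Wh
Step 4: m_pack = 18 * 2 * 0.0599 * 1.413 = 3.047 kg
Step 5: ED = E_pack / m_pack = 269.85 / 3.047 = 88.56 Wh/kg

88.56 Wh/kg


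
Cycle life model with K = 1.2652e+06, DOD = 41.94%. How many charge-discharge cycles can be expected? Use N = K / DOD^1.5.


DOD^1.5 = 271.61
N = K / DOD^1.5 = 1.2652e+06 / 271.61 = 4658

4658 cycles


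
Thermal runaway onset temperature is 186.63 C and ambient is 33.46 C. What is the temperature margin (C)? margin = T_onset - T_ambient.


margin = T_onset - T_ambient = 186.63 - 33.46 = 153.17 C

153.17 C


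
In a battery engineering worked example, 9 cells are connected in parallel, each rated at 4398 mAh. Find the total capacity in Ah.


Convert: C_cell = 4398 mAh = 4.398 Ah
C_total = 9 * 4.398 = 39.582 Ah

39.582 Ah


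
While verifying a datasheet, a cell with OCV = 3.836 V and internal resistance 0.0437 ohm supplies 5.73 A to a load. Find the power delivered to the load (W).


Step 1: V_terminal = OCV - I*R = 3.836 - 5.73 * 0.0437 = 3.5856 V
Step 2: P_out = V_terminal * I = 3.5856 * 5.73 = 20.55 W

20.55 W


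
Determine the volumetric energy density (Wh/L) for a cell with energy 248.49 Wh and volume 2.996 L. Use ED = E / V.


Volumetric ED = 248.49 Wh / 2.996 L = 82.94 Wh/L

82.94 Wh/L


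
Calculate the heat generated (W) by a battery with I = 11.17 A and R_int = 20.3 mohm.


Convert: R = 20.3 mohm = 0.0203 ohm
I^2 = 124.77
Q = 124.77 * 0.0203 = 2.533 W

2.533 W


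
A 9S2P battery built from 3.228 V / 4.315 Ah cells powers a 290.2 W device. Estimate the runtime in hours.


Step 1: E_pack = Ns * V_cell * Np * C_cell = 9 * 3.228 * 2 * 4.315 = 250.72 Wh
Step 2: t = E_pack / P = 250.72 / 290.2 = 0.8640 hr

0.8640 hr


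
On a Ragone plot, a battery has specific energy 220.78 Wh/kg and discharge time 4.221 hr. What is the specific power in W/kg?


P_specific = E / t = 220.78 / 4.221 = 52.31 W/kg

52.31 W/kg


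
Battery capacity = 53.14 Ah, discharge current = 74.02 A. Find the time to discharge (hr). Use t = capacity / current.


Runtime = 53.14 Ah / 74.02 A = 0.7179 hr

0.7179 hr


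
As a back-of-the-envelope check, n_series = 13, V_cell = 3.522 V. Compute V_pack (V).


With 13 cells in series at 3.522 V each, V_pack = 45.786 V

45.786 V


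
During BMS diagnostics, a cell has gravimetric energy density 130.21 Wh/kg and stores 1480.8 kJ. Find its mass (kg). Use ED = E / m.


Convert: E = 1480.8 kJ = 411.33 Wh
m = E / ED = 411.33 / 130.21 = 3.159 kg

3.159 kg


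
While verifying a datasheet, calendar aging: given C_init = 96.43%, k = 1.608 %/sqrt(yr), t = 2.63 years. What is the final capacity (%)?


Step 1: sqrt(2.63 yr) = 1.6217
Step 2: drop = 1.608 * 1.6217 = 2.6077
Step 3: C_final = 96.43 - 2.6077 = 93.82%

93.82%


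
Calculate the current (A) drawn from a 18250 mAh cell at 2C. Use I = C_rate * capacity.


Convert: capacity = 18250 mAh = 18.25 Ah
At 2C: I = 2 * 18.25 Ah = 36.5 A

36.5 A


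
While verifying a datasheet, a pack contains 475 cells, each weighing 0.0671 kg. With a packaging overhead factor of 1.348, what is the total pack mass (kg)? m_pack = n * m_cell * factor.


m_pack = n * m_cell * overhead = 475 * 0.0671 * 1.348 = 42.96 kg

42.96 kg


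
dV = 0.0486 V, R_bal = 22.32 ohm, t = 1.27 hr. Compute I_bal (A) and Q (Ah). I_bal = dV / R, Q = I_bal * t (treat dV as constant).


First, Ohm's law: I_bal = 0.0486 V / 22.32 ohm = 0.0021774 A
Then Q = I * t = 0.0021774 A * 1.27 hr = 0.002765 Ah

I=0.0021774 A, Q=0.002765 Ah


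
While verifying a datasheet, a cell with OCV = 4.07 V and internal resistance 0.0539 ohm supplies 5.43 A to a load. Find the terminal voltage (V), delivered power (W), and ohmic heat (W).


Step 1: V_terminal = OCV - I*R = 4.07 - 5.43 * 0.0539 = 3.7773 V
Step 2: P_out = V_terminal * I = 3.7773 * 5.43 = 20.51 W
Step 3: Q = I^2 * R = 5.43^2 * 0.0539 = 1.589 W

V=3.7773 V, P=20.51 W, Q=1.589 W


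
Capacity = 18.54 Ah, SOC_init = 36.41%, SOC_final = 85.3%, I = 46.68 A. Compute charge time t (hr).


Step 1: dSOC = 85.3% - 36.41% = 48.89%
Step 2: delta_Ah = 18.54 * 48.89 / 100 = 9.0642 Ah
Step 3: t = 9.0642 / 46.68 = 0.1942 hr

0.1942 hr


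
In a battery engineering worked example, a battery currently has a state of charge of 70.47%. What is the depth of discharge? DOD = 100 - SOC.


Complement of SOC: DOD = 100% - 70.47% = 29.53%

29.53%


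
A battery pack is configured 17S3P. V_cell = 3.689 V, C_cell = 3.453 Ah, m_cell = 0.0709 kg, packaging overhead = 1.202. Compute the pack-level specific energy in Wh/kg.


Step 1: V_pack = 17 * 3.689 = 62.713 V
Step 2: C_pack = 3 * 3.453 = 10.359 Ah
Step 3: E_pack = V_pack * C_pack = 62.713 * 10.359 = 649.64 Wh
Step 4: m_pack = 17 * 3 * 0.0709 * 1.202 = 4.3463 kg
Step 5: ED = E_pack / m_pack = 649.64 / 4.3463 = 149.5 Wh/kg

149.5 Wh/kg


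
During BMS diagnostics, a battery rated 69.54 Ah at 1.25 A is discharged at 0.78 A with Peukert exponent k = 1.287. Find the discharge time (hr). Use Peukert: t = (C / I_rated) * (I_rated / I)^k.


Step 1: t_rated = C / I_rated = 69.54 / 1.25 = 55.632 hr
Step 2: ratio = 1.25 / 0.78 = 1.6026
Step 3: ratio^k = 1.6026^1.287 = 1.8349
Step 4: t = t_rated * ratio^k = 55.632 * 1.8349 = 102.1 hr

102.1 hr


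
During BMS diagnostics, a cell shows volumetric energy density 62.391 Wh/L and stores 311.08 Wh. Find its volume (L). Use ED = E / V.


V = E / ED = 311.08 / 62.391 = 4.986 L

4.986 L


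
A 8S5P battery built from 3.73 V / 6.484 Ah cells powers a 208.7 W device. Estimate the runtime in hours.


Step 1: E_pack = Ns * V_cell * Np * C_cell = 8 * 3.73 * 5 * 6.484 = 967.41 Wh
Step 2: t = E_pack / P = 967.41 / 208.7 = 4.635 hr

4.635 hr


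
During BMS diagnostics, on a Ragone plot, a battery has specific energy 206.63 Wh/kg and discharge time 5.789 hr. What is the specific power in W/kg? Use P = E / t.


Specific power = 206.63 Wh/kg / 5.789 hr = 35.69 W/kg

35.69 W/kg


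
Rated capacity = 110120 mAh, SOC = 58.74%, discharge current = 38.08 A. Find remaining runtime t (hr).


Convert: C_total = 110120 mAh = 110.12 Ah
Step 1: remaining = SOC/100 * C_total = 58.74/100 * 110.12 = 64.684 Ah
Step 2: t = remaining / I = 64.684 / 38.08 = 1.699 hr

1.699 hr


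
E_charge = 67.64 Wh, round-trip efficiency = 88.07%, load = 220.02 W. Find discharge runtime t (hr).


Step 1: E_discharge = eta/100 * E_charge = 88.07/100 * 67.64 = 59.571 Wh
Step 2: t = E_discharge / P = 59.571 / 220.02 = 0.2708 hr

0.2708 hr
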